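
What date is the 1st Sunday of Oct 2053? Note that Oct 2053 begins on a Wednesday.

Oct 5, 2053

Oct 2053 begins on a Wednesday, so the first Sunday is Oct 5 (4 days later).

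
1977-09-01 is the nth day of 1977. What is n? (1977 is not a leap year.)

244

Days in months before September: 31 + 28 + 31 + 30 + 31 + 30 + 31 + 31 = 243.
Plus 1 day into September → day 244.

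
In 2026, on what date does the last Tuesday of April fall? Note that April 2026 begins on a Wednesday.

April 2026 begins on a Wednesday, so the first Tuesday is April 7 (6 days later).
April 2026 has 30 days. Adding weeks: 7, 14, 21, 28 — the last one ≤ 30 is the 28th.

2026-04-28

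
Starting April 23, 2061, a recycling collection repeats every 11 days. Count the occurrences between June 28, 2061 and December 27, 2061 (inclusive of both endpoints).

Occurrences land 11·i days after April 23, 2061 for i = 0, 1, 2, …
June 28, 2061 is 66 days after the start; 66 ÷ 11 = 6 remainder 0. First occurrence in the window: #7 on June 28, 2061 (6×11 = 66 days in).
December 27, 2061 is 248 days after the start; 248 ÷ 11 = 22 remainder 6. Last occurrence in the window: #23 on December 21, 2061.
Occurrences #7 through #23: 17 in total.

17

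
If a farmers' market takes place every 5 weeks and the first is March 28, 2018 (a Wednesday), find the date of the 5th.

August 15, 2018

The 5th occurrence is 4 intervals after the first: 4 × 35 = 140 days after March 28, 2018.
March has 31 days — 3 days to the end of March leaves 137.
April has 30 days (107 left).
May has 31 days (76 left).
June has 30 days (46 left).
July has 31 days (15 left).
15 days into August → August 15, 2018.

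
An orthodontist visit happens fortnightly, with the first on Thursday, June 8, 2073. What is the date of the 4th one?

July 20, 2073

The 4th occurrence is 3 intervals after the first: 3 × 14 = 42 days after June 8, 2073.
June has 30 days — 22 days to the end of June leaves 20.
20 days into July → July 20, 2073.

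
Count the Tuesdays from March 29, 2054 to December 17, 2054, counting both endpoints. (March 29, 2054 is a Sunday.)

March 29, 2054 is a Sunday; the first Tuesday on or after it is March 31, 2054 (2 days later).
From March 31, 2054 to December 17, 2054: 0 + 30 + 31 + 30 + 31 + 31 + 30 + 31 + 30 + 17 = 261 days (rest of March, April, May, June, July, August, September, October, November, December).
261 ÷ 7 = 37 full weeks with remainder 2, so 37 more Tuesdays after the first → 38.

38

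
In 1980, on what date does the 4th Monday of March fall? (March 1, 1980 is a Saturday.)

March 1980 begins on a Saturday, so the first Monday is March 3 (2 days later).
The 4th Monday is 3 weeks later: 3 + 21 = 24.

1980-03-24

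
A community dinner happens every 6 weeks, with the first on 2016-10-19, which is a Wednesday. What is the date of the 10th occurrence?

The 10th occurrence is 9 intervals after the first: 9 × 42 = 378 days after 2016-10-19.
October has 31 days — 12 days to the end of October leaves 366.
November has 30 days (336 left).
December has 31 days (305 left).
January has 31 days (274 left).
February has 28 days (246 left).
March has 31 days (215 left).
April has 30 days (185 left).
May has 31 days (154 left).
June has 30 days (124 left).
July has 31 days (93 left).
August has 31 days (62 left).
September has 30 days (32 left).
October has 31 days (1 left).
1 day into November → 2017-11-01.

2017-11-01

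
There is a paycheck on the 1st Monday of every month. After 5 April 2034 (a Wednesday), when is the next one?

April 2034 starts on a Saturday, so its 1st Monday is 3 April 2034 (2 days in).
That is not after 5 April 2034, so look at May 2034.
May 2034 starts on a Monday, so its 1st Monday is 1 May 2034.

1 May 2034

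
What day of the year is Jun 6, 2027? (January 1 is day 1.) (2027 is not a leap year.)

157

Days in months before Jun: 31 + 28 + 31 + 30 + 31 = 151.
Plus 6 days into Jun → day 157.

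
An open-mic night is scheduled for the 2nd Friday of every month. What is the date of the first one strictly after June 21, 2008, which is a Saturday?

June 2008 starts on a Sunday; its first Friday is the 6th, so the 2nd Friday is the 13th — June 13, 2008.
That is not after June 21, 2008, so look at July 2008.
July 2008 starts on a Tuesday; its first Friday is the 4th, so the 2nd Friday is the 11th — July 11, 2008.

July 11, 2008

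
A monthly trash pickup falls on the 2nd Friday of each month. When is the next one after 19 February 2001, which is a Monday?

9 March 2001

February 2001 starts on a Thursday; its first Friday is the 2nd, so the 2nd Friday is the 9th — 9 February 2001.
That is not after 19 February 2001, so look at March 2001.
March 2001 starts on a Thursday; its first Friday is the 2nd, so the 2nd Friday is the 9th — 9 March 2001.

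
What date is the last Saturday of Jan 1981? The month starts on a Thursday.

Jan 31, 1981

Jan 1981 begins on a Thursday, so the first Saturday is Jan 3 (2 days later).
Jan 1981 has 31 days. Adding weeks: 3, 10, 17, 24, 31 — the last one ≤ 31 is the 31st.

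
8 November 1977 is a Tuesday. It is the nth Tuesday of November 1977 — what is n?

Day 8 falls in week ⌈8/7⌉ of the month.
Days 1–7 hold the 1st Tuesday, 8–14 the 2nd, 15–21 the 3rd, 22–28 the 4th, 29–31 the 5th.
8 is in the range for the 2nd.

2nd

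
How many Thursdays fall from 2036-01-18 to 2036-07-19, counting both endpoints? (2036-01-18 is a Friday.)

2036-01-18 is a Friday; the first Thursday on or after it is 2036-01-24 (6 days later).
From 2036-01-24 to 2036-07-19: 7 + 29 + 31 + 30 + 31 + 30 + 19 = 177 days (rest of January, February, March, April, May, June, July).
177 ÷ 7 = 25 full weeks with remainder 2, so 25 more Thursdays after the first → 26.

26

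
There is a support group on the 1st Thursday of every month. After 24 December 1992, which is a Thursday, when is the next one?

December 1992 starts on a Tuesday, so its 1st Thursday is 3 December 1992 (2 days in).
That is not after 24 December 1992, so look at January 1993.
January 1993 starts on a Friday, so its 1st Thursday is 7 January 1993 (6 days in).

7 January 1993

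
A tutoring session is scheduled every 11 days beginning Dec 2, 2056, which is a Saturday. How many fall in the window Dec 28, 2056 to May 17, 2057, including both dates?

Occurrences land 11·i days after Dec 2, 2056 for i = 0, 1, 2, …
Dec 28, 2056 is 26 days after the start; 26 ÷ 11 = 2 remainder 4; since the remainder is 4, round up to i = 3. First occurrence in the window: #4 on Jan 4, 2057 (3×11 = 33 days in).
May 17, 2057 is 166 days after the start; 166 ÷ 11 = 15 remainder 1. Last occurrence in the window: #16 on May 16, 2057.
Occurrences #4 through #16: 13 in total.

13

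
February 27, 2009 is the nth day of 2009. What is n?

Days in months before February: 31 = 31.
Plus 27 days into February → day 58.

58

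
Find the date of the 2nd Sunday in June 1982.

1982-06-13

June 1982 begins on a Tuesday, so the first Sunday is June 6 (5 days later).
The 2nd Sunday is 1 weeks later: 6 + 7 = 13.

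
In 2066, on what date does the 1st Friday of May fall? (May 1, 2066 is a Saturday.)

May 7, 2066

May 2066 begins on a Saturday, so the first Friday is May 7 (6 days later).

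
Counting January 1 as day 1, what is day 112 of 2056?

2056-04-21

January has 31 days (112 − 31 = 81 remain).
February has 29 days (81 − 29 = 52 remain).
March has 31 days (52 − 31 = 21 remain).
21 into April → April 21.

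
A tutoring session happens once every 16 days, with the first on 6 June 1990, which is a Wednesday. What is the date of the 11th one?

The 11th occurrence is 10 intervals after the first: 10 × 16 = 160 days after 6 June 1990.
June has 30 days — 24 days to the end of June leaves 136.
July has 31 days (105 left).
August has 31 days (74 left).
September has 30 days (44 left).
October has 31 days (13 left).
13 days into November → 13 November 1990.

13 November 1990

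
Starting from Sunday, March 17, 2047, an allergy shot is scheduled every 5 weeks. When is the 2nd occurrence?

The 2nd occurrence is 1 interval after the first: 1 × 35 = 35 days after March 17, 2047.
March has 31 days — 14 days to the end of March leaves 21.
21 days into April → April 21, 2047.

April 21, 2047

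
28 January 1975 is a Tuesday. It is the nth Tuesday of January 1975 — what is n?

4th

Day 28 falls in week ⌈28/7⌉ of the month.
Days 1–7 hold the 1st Tuesday, 8–14 the 2nd, 15–21 the 3rd, 22–28 the 4th, 29–31 the 5th.
28 is in the range for the 4th.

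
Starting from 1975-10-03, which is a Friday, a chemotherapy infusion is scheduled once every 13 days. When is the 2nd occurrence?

The 2nd occurrence is 1 interval after the first: 1 × 13 = 13 days after 1975-10-03.
13 days later is 1975-10-16.

1975-10-16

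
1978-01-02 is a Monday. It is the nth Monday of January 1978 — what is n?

Day 2 falls in week ⌈2/7⌉ of the month.
Days 1–7 hold the 1st Monday, 8–14 the 2nd, 15–21 the 3rd, 22–28 the 4th, 29–31 the 5th.
2 is in the range for the 1st.

1st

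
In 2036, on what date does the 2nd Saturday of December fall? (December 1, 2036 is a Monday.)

December 2036 begins on a Monday, so the first Saturday is December 6 (5 days later).
The 2nd Saturday is 1 weeks later: 6 + 7 = 13.

13 December 2036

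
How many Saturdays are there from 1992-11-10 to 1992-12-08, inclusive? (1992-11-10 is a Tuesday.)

4

1992-11-10 is a Tuesday; the first Saturday on or after it is 1992-11-14 (4 days later).
From 1992-11-14 to 1992-12-08: 16 + 8 = 24 days (rest of November, December).
24 ÷ 7 = 3 full weeks with remainder 3, so 3 more Saturdays after the first → 4.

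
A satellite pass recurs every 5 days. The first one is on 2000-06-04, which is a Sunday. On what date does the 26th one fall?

The 26th occurrence is 25 intervals after the first: 25 × 5 = 125 days after 2000-06-04.
June has 30 days — 26 days to the end of June leaves 99.
July has 31 days (68 left).
August has 31 days (37 left).
September has 30 days (7 left).
7 days into October → 2000-10-07.

2000-10-07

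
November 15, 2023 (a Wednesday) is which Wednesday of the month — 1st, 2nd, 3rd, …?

Day 15 falls in week ⌈15/7⌉ of the month.
Days 1–7 hold the 1st Wednesday, 8–14 the 2nd, 15–21 the 3rd, 22–28 the 4th, 29–31 the 5th.
15 is in the range for the 3rd.

3rd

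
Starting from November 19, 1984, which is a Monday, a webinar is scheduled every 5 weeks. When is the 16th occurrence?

April 28, 1986

The 16th occurrence is 15 intervals after the first: 15 × 35 = 525 days after November 19, 1984.
November has 30 days — 11 days to the end of November leaves 514.
From end of November to end of 1984 is 31 days (483 left).
1985 has 365 days (118 left).
January has 31 days (87 left).
February has 28 days (59 left).
March has 31 days (28 left).
28 days into April → April 28, 1986.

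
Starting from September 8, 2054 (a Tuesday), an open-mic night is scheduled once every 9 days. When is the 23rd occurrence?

The 23rd occurrence is 22 intervals after the first: 22 × 9 = 198 days after September 8, 2054.
September has 30 days — 22 days to the end of September leaves 176.
October has 31 days (145 left).
November has 30 days (115 left).
December has 31 days (84 left).
January has 31 days (53 left).
February has 28 days (25 left).
25 days into March → March 25, 2055.

March 25, 2055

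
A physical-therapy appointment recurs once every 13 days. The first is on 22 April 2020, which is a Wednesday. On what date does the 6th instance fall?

The 6th occurrence is 5 intervals after the first: 5 × 13 = 65 days after 22 April 2020.
April has 30 days — 8 days to the end of April leaves 57.
May has 31 days (26 left).
26 days into June → 26 June 2020.

26 June 2020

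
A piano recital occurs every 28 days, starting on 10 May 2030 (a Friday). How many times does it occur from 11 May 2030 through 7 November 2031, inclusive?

19

Occurrences land 28·i days after 10 May 2030 for i = 0, 1, 2, …
11 May 2030 is 1 day after the start; 1 ÷ 28 = 0 remainder 1; since the remainder is 1, round up to i = 1. First occurrence in the window: #2 on 7 June 2030 (1×28 = 28 days in).
7 November 2031 is 546 days after the start; 546 ÷ 28 = 19 remainder 14. Last occurrence in the window: #20 on 24 October 2031.
Occurrences #2 through #20: 19 in total.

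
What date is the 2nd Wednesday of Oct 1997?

Oct 1997 begins on a Wednesday, so the first Wednesday is Oct 1.
The 2nd Wednesday is 1 weeks later: 1 + 7 = 8.

Oct 8, 1997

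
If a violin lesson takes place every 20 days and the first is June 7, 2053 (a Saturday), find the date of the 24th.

September 10, 2054

The 24th occurrence is 23 intervals after the first: 23 × 20 = 460 days after June 7, 2053.
June has 30 days — 23 days to the end of June leaves 437.
From end of June to end of 2053 is 184 days (253 left).
January has 31 days (222 left).
February has 28 days (194 left).
March has 31 days (163 left).
April has 30 days (133 left).
May has 31 days (102 left).
June has 30 days (72 left).
July has 31 days (41 left).
August has 31 days (10 left).
10 days into September → September 10, 2054.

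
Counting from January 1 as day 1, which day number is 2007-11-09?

313

Days in months before November: 31 + 28 + 31 + 30 + 31 + 30 + 31 + 31 + 30 + 31 = 304.
Plus 9 days into November → day 313.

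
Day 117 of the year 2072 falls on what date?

Apr 26, 2072

Jan has 31 days (117 − 31 = 86 remain).
Feb has 29 days (86 − 29 = 57 remain).
Mar has 31 days (57 − 31 = 26 remain).
26 into Apr → Apr 26.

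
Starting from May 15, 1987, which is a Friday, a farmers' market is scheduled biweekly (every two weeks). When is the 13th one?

Oct 30, 1987

The 13th occurrence is 12 intervals after the first: 12 × 14 = 168 days after May 15, 1987.
May has 31 days — 16 days to the end of May leaves 152.
Jun has 30 days (122 left).
Jul has 31 days (91 left).
Aug has 31 days (60 left).
Sep has 30 days (30 left).
30 days into Oct → Oct 30, 1987.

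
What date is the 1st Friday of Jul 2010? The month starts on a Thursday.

Jul 2, 2010

Jul 2010 begins on a Thursday, so the first Friday is Jul 2 (1 day later).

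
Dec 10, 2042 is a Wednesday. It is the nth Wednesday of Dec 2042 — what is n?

2nd

Day 10 falls in week ⌈10/7⌉ of the month.
Days 1–7 hold the 1st Wednesday, 8–14 the 2nd, 15–21 the 3rd, 22–28 the 4th, 29–31 the 5th.
10 is in the range for the 2nd.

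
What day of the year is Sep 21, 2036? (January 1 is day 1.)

Days in months before Sep: 31 + 29 + 31 + 30 + 31 + 30 + 31 + 31 = 244.
Plus 21 days into Sep → day 265.

265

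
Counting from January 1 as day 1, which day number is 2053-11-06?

Days in months before November: 31 + 28 + 31 + 30 + 31 + 30 + 31 + 31 + 30 + 31 = 304.
Plus 6 days into November → day 310.

310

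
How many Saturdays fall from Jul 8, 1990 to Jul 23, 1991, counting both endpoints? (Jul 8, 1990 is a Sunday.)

54

Jul 8, 1990 is a Sunday; the first Saturday on or after it is Jul 14, 1990 (6 days later).
From Jul 14, 1990 to Jul 23, 1991: 170 + 204 = 374 days (rest of 1990, to Jul 23, 1991 in 1991).
374 ÷ 7 = 53 full weeks with remainder 3, so 53 more Saturdays after the first → 54.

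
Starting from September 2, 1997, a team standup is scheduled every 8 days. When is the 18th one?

January 16, 1998

The 18th occurrence is 17 intervals after the first: 17 × 8 = 136 days after September 2, 1997.
September has 30 days — 28 days to the end of September leaves 108.
October has 31 days (77 left).
November has 30 days (47 left).
December has 31 days (16 left).
16 days into January → January 16, 1998.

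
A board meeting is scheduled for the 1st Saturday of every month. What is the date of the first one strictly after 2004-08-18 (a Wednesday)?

August 2004 starts on a Sunday, so its 1st Saturday is 2004-08-07 (6 days in).
That is not after 2004-08-18, so look at September 2004.
September 2004 starts on a Wednesday, so its 1st Saturday is 2004-09-04 (3 days in).

2004-09-04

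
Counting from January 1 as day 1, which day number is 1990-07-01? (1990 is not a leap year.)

Days in months before July: 31 + 28 + 31 + 30 + 31 + 30 = 181.
Plus 1 day into July → day 182.

182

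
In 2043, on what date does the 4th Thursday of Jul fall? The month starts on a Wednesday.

Jul 23, 2043

Jul 2043 begins on a Wednesday, so the first Thursday is Jul 2 (1 day later).
The 4th Thursday is 3 weeks later: 2 + 21 = 23.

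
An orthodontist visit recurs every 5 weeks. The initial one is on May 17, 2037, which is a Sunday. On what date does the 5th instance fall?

October 4, 2037

The 5th occurrence is 4 intervals after the first: 4 × 35 = 140 days after May 17, 2037.
May has 31 days — 14 days to the end of May leaves 126.
June has 30 days (96 left).
July has 31 days (65 left).
August has 31 days (34 left).
September has 30 days (4 left).
4 days into October → October 4, 2037.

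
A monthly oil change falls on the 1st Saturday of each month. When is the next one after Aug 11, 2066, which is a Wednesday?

Sep 4, 2066

Aug 2066 starts on a Sunday, so its 1st Saturday is Aug 7, 2066 (6 days in).
That is not after Aug 11, 2066, so look at Sep 2066.
Sep 2066 starts on a Wednesday, so its 1st Saturday is Sep 4, 2066 (3 days in).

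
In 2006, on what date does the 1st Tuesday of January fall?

January 2006 begins on a Sunday, so the first Tuesday is January 3 (2 days later).

2006-01-03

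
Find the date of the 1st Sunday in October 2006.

The first Sunday of October 2006 is October 1.

1 October 2006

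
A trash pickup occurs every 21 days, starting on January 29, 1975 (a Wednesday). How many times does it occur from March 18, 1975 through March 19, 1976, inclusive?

17

Occurrences land 21·i days after January 29, 1975 for i = 0, 1, 2, …
March 18, 1975 is 48 days after the start; 48 ÷ 21 = 2 remainder 6; since the remainder is 6, round up to i = 3. First occurrence in the window: #4 on April 2, 1975 (3×21 = 63 days in).
March 19, 1976 is 415 days after the start; 415 ÷ 21 = 19 remainder 16. Last occurrence in the window: #20 on March 3, 1976.
Occurrences #4 through #20: 17 in total.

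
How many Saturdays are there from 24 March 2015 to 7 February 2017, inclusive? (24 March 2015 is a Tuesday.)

98

24 March 2015 is a Tuesday; the first Saturday on or after it is 28 March 2015 (4 days later).
From 28 March 2015 to 7 February 2017: 278 + 366 + 38 = 682 days (rest of 2015, 2016, to 7 February 2017 in 2017).
682 ÷ 7 = 97 full weeks with remainder 3, so 97 more Saturdays after the first → 98.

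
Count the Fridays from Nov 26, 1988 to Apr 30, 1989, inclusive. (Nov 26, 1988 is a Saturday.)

Nov 26, 1988 is a Saturday; the first Friday on or after it is Dec 2, 1988 (6 days later).
From Dec 2, 1988 to Apr 30, 1989: 29 + 31 + 28 + 31 + 30 = 149 days (rest of Dec, Jan, Feb, Mar, Apr).
149 ÷ 7 = 21 full weeks with remainder 2, so 21 more Fridays after the first → 22.

22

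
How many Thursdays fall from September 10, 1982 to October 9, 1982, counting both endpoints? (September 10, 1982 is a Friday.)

4

September 10, 1982 is a Friday; the first Thursday on or after it is September 16, 1982 (6 days later).
From September 16, 1982 to October 9, 1982: 14 + 9 = 23 days (rest of September, October).
23 ÷ 7 = 3 full weeks with remainder 2, so 3 more Thursdays after the first → 4.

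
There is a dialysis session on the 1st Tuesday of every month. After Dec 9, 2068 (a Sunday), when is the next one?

Dec 2068 starts on a Saturday, so its 1st Tuesday is Dec 4, 2068 (3 days in).
That is not after Dec 9, 2068, so look at Jan 2069.
Jan 2069 starts on a Tuesday, so its 1st Tuesday is Jan 1, 2069.

Jan 1, 2069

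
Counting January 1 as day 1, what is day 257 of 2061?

Sep 14, 2061

Jan has 31 days (257 − 31 = 226 remain).
Feb has 28 days (226 − 28 = 198 remain).
Mar has 31 days (198 − 31 = 167 remain).
Apr has 30 days (167 − 30 = 137 remain).
May has 31 days (137 − 31 = 106 remain).
Jun has 30 days (106 − 30 = 76 remain).
Jul has 31 days (76 − 31 = 45 remain).
Aug has 31 days (45 − 31 = 14 remain).
14 into Sep → Sep 14.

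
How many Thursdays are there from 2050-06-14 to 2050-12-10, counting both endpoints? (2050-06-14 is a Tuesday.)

26

2050-06-14 is a Tuesday; the first Thursday on or after it is 2050-06-16 (2 days later).
From 2050-06-16 to 2050-12-10: 14 + 31 + 31 + 30 + 31 + 30 + 10 = 177 days (rest of June, July, August, September, October, November, December).
177 ÷ 7 = 25 full weeks with remainder 2, so 25 more Thursdays after the first → 26.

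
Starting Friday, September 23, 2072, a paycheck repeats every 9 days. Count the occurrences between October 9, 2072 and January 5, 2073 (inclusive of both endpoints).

10

Occurrences land 9·i days after September 23, 2072 for i = 0, 1, 2, …
October 9, 2072 is 16 days after the start; 16 ÷ 9 = 1 remainder 7; since the remainder is 7, round up to i = 2. First occurrence in the window: #3 on October 11, 2072 (2×9 = 18 days in).
January 5, 2073 is 104 days after the start; 104 ÷ 9 = 11 remainder 5. Last occurrence in the window: #12 on December 31, 2072.
Occurrences #3 through #12: 10 in total.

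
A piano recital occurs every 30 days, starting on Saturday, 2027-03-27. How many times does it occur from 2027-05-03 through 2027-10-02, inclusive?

Occurrences land 30·i days after 2027-03-27 for i = 0, 1, 2, …
2027-05-03 is 37 days after the start; 37 ÷ 30 = 1 remainder 7; since the remainder is 7, round up to i = 2. First occurrence in the window: #3 on 2027-05-26 (2×30 = 60 days in).
2027-10-02 is 189 days after the start; 189 ÷ 30 = 6 remainder 9. Last occurrence in the window: #7 on 2027-09-23.
Occurrences #3 through #7: 5 in total.

5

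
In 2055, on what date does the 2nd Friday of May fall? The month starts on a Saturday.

May 14, 2055

May 2055 begins on a Saturday, so the first Friday is May 7 (6 days later).
The 2nd Friday is 1 weeks later: 7 + 7 = 14.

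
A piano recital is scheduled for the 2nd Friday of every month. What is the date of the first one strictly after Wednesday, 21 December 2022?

13 January 2023

December 2022 starts on a Thursday; its first Friday is the 2nd, so the 2nd Friday is the 9th — 9 December 2022.
That is not after 21 December 2022, so look at January 2023.
January 2023 starts on a Sunday; its first Friday is the 6th, so the 2nd Friday is the 13th — 13 January 2023.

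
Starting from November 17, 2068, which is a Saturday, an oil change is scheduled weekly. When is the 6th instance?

December 22, 2068

The 6th occurrence is 5 intervals after the first: 5 × 7 = 35 days after November 17, 2068.
November has 30 days — 13 days to the end of November leaves 22.
22 days into December → December 22, 2068.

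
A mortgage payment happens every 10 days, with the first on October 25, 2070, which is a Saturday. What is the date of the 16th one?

March 24, 2071

The 16th occurrence is 15 intervals after the first: 15 × 10 = 150 days after October 25, 2070.
October has 31 days — 6 days to the end of October leaves 144.
November has 30 days (114 left).
December has 31 days (83 left).
January has 31 days (52 left).
February has 28 days (24 left).
24 days into March → March 24, 2071.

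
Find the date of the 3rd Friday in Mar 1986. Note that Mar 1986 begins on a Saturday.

Mar 1986 begins on a Saturday, so the first Friday is Mar 7 (6 days later).
The 3rd Friday is 2 weeks later: 7 + 14 = 21.

Mar 21, 1986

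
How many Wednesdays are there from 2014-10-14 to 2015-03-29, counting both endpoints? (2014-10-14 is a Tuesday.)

24

2014-10-14 is a Tuesday; the first Wednesday on or after it is 2014-10-15 (1 day later).
From 2014-10-15 to 2015-03-29: 16 + 30 + 31 + 31 + 28 + 29 = 165 days (rest of October, November, December, January, February, March).
165 ÷ 7 = 23 full weeks with remainder 4, so 23 more Wednesdays after the first → 24.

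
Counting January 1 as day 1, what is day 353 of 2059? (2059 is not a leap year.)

January has 31 days (353 − 31 = 322 remain).
February has 28 days (322 − 28 = 294 remain).
March has 31 days (294 − 31 = 263 remain).
April has 30 days (263 − 30 = 233 remain).
May has 31 days (233 − 31 = 202 remain).
June has 30 days (202 − 30 = 172 remain).
July has 31 days (172 − 31 = 141 remain).
August has 31 days (141 − 31 = 110 remain).
September has 30 days (110 − 30 = 80 remain).
October has 31 days (80 − 31 = 49 remain).
November has 30 days (49 − 30 = 19 remain).
19 into December → December 19.

2059-12-19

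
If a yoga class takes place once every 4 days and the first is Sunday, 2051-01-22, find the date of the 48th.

2051-07-29

The 48th occurrence is 47 intervals after the first: 47 × 4 = 188 days after 2051-01-22.
January has 31 days — 9 days to the end of January leaves 179.
February has 28 days (151 left).
March has 31 days (120 left).
April has 30 days (90 left).
May has 31 days (59 left).
June has 30 days (29 left).
29 days into July → 2051-07-29.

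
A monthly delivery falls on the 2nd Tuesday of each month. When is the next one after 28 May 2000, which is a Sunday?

13 June 2000

May 2000 starts on a Monday; its first Tuesday is the 2nd, so the 2nd Tuesday is the 9th — 9 May 2000.
That is not after 28 May 2000, so look at June 2000.
June 2000 starts on a Thursday; its first Tuesday is the 6th, so the 2nd Tuesday is the 13th — 13 June 2000.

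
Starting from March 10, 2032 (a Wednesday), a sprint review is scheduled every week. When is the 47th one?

The 47th occurrence is 46 intervals after the first: 46 × 7 = 322 days after March 10, 2032.
March has 31 days — 21 days to the end of March leaves 301.
April has 30 days (271 left).
May has 31 days (240 left).
June has 30 days (210 left).
July has 31 days (179 left).
August has 31 days (148 left).
September has 30 days (118 left).
October has 31 days (87 left).
November has 30 days (57 left).
December has 31 days (26 left).
26 days into January → January 26, 2033.

January 26, 2033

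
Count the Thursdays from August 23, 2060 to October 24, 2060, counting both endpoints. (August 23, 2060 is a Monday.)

August 23, 2060 is a Monday; the first Thursday on or after it is August 26, 2060 (3 days later).
From August 26, 2060 to October 24, 2060: 5 + 30 + 24 = 59 days (rest of August, September, October).
59 ÷ 7 = 8 full weeks with remainder 3, so 8 more Thursdays after the first → 9.

9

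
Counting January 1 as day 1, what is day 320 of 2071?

Jan has 31 days (320 − 31 = 289 remain).
Feb has 28 days (289 − 28 = 261 remain).
Mar has 31 days (261 − 31 = 230 remain).
Apr has 30 days (230 − 30 = 200 remain).
May has 31 days (200 − 31 = 169 remain).
Jun has 30 days (169 − 30 = 139 remain).
Jul has 31 days (139 − 31 = 108 remain).
Aug has 31 days (108 − 31 = 77 remain).
Sep has 30 days (77 − 30 = 47 remain).
Oct has 31 days (47 − 31 = 16 remain).
16 into Nov → Nov 16.

Nov 16, 2071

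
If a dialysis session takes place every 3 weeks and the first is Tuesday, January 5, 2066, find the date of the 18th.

December 28, 2066

The 18th occurrence is 17 intervals after the first: 17 × 21 = 357 days after January 5, 2066.
January has 31 days — 26 days to the end of January leaves 331.
February has 28 days (303 left).
March has 31 days (272 left).
April has 30 days (242 left).
May has 31 days (211 left).
June has 30 days (181 left).
July has 31 days (150 left).
August has 31 days (119 left).
September has 30 days (89 left).
October has 31 days (58 left).
November has 30 days (28 left).
28 days into December → December 28, 2066.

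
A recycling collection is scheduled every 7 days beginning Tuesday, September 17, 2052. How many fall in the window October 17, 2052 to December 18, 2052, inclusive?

9

Occurrences land 7·i days after September 17, 2052 for i = 0, 1, 2, …
October 17, 2052 is 30 days after the start; 30 ÷ 7 = 4 remainder 2; since the remainder is 2, round up to i = 5. First occurrence in the window: #6 on October 22, 2052 (5×7 = 35 days in).
December 18, 2052 is 92 days after the start; 92 ÷ 7 = 13 remainder 1. Last occurrence in the window: #14 on December 17, 2052.
Occurrences #6 through #14: 9 in total.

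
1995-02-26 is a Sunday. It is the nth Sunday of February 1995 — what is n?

Day 26 falls in week ⌈26/7⌉ of the month.
Days 1–7 hold the 1st Sunday, 8–14 the 2nd, 15–21 the 3rd, 22–28 the 4th, 29–31 the 5th.
26 is in the range for the 4th.

4th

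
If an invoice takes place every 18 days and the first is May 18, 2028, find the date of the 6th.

August 16, 2028

The 6th occurrence is 5 intervals after the first: 5 × 18 = 90 days after May 18, 2028.
May has 31 days — 13 days to the end of May leaves 77.
June has 30 days (47 left).
July has 31 days (16 left).
16 days into August → August 16, 2028.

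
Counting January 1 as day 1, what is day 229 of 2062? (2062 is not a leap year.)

January has 31 days (229 − 31 = 198 remain).
February has 28 days (198 − 28 = 170 remain).
March has 31 days (170 − 31 = 139 remain).
April has 30 days (139 − 30 = 109 remain).
May has 31 days (109 − 31 = 78 remain).
June has 30 days (78 − 30 = 48 remain).
July has 31 days (48 − 31 = 17 remain).
17 into August → August 17.

17 August 2062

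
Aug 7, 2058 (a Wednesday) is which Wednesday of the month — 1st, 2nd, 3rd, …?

Day 7 falls in week ⌈7/7⌉ of the month.
Days 1–7 hold the 1st Wednesday, 8–14 the 2nd, 15–21 the 3rd, 22–28 the 4th, 29–31 the 5th.
7 is in the range for the 1st.

1st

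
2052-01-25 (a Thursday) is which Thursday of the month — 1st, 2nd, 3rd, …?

4th

Day 25 falls in week ⌈25/7⌉ of the month.
Days 1–7 hold the 1st Thursday, 8–14 the 2nd, 15–21 the 3rd, 22–28 the 4th, 29–31 the 5th.
25 is in the range for the 4th.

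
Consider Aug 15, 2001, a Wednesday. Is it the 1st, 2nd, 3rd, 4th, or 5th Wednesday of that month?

3rd

Day 15 falls in week ⌈15/7⌉ of the month.
Days 1–7 hold the 1st Wednesday, 8–14 the 2nd, 15–21 the 3rd, 22–28 the 4th, 29–31 the 5th.
15 is in the range for the 3rd.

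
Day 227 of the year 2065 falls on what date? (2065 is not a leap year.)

January has 31 days (227 − 31 = 196 remain).
February has 28 days (196 − 28 = 168 remain).
March has 31 days (168 − 31 = 137 remain).
April has 30 days (137 − 30 = 107 remain).
May has 31 days (107 − 31 = 76 remain).
June has 30 days (76 − 30 = 46 remain).
July has 31 days (46 − 31 = 15 remain).
15 into August → August 15.

15 August 2065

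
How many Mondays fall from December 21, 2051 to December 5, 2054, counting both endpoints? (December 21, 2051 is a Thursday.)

154

December 21, 2051 is a Thursday; the first Monday on or after it is December 25, 2051 (4 days later).
From December 25, 2051 to December 5, 2054: 6 + 366 + 365 + 339 = 1076 days (rest of 2051, 2052, 2053, to December 5, 2054 in 2054).
1076 ÷ 7 = 153 full weeks with remainder 5, so 153 more Mondays after the first → 154.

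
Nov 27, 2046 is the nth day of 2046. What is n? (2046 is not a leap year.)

Days in months before Nov: 31 + 28 + 31 + 30 + 31 + 30 + 31 + 31 + 30 + 31 = 304.
Plus 27 days into Nov → day 331.

331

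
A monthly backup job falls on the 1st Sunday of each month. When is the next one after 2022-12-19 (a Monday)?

December 2022 starts on a Thursday, so its 1st Sunday is 2022-12-04 (3 days in).
That is not after 2022-12-19, so look at January 2023.
January 2023 starts on a Sunday, so its 1st Sunday is 2023-01-01.

2023-01-01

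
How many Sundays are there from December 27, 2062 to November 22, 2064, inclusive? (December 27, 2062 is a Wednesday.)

99

December 27, 2062 is a Wednesday; the first Sunday on or after it is December 31, 2062 (4 days later).
From December 31, 2062 to November 22, 2064: 0 + 365 + 327 = 692 days (rest of 2062, 2063, to November 22, 2064 in 2064).
692 ÷ 7 = 98 full weeks with remainder 6, so 98 more Sundays after the first → 99.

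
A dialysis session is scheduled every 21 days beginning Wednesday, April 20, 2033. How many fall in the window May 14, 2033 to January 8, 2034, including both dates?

11

Occurrences land 21·i days after April 20, 2033 for i = 0, 1, 2, …
May 14, 2033 is 24 days after the start; 24 ÷ 21 = 1 remainder 3; since the remainder is 3, round up to i = 2. First occurrence in the window: #3 on June 1, 2033 (2×21 = 42 days in).
January 8, 2034 is 263 days after the start; 263 ÷ 21 = 12 remainder 11. Last occurrence in the window: #13 on December 28, 2033.
Occurrences #3 through #13: 11 in total.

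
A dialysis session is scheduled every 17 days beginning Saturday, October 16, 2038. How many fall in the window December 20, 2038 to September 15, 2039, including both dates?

16

Occurrences land 17·i days after October 16, 2038 for i = 0, 1, 2, …
December 20, 2038 is 65 days after the start; 65 ÷ 17 = 3 remainder 14; since the remainder is 14, round up to i = 4. First occurrence in the window: #5 on December 23, 2038 (4×17 = 68 days in).
September 15, 2039 is 334 days after the start; 334 ÷ 17 = 19 remainder 11. Last occurrence in the window: #20 on September 4, 2039.
Occurrences #5 through #20: 16 in total.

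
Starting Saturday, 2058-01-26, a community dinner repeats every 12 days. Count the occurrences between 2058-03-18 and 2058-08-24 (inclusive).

Occurrences land 12·i days after 2058-01-26 for i = 0, 1, 2, …
2058-03-18 is 51 days after the start; 51 ÷ 12 = 4 remainder 3; since the remainder is 3, round up to i = 5. First occurrence in the window: #6 on 2058-03-27 (5×12 = 60 days in).
2058-08-24 is 210 days after the start; 210 ÷ 12 = 17 remainder 6. Last occurrence in the window: #18 on 2058-08-18.
Occurrences #6 through #18: 13 in total.

13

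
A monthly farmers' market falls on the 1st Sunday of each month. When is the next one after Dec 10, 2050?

Dec 2050 starts on a Thursday, so its 1st Sunday is Dec 4, 2050 (3 days in).
That is not after Dec 10, 2050, so look at Jan 2051.
Jan 2051 starts on a Sunday, so its 1st Sunday is Jan 1, 2051.

Jan 1, 2051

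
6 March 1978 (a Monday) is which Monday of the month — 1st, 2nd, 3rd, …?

Day 6 falls in week ⌈6/7⌉ of the month.
Days 1–7 hold the 1st Monday, 8–14 the 2nd, 15–21 the 3rd, 22–28 the 4th, 29–31 the 5th.
6 is in the range for the 1st.

1st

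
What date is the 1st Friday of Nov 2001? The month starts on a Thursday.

Nov 2001 begins on a Thursday, so the first Friday is Nov 2 (1 day later).

Nov 2, 2001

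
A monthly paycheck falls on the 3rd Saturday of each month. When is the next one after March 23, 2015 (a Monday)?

April 18, 2015

March 2015 starts on a Sunday; its first Saturday is the 7th, so the 3rd Saturday is the 21st — March 21, 2015.
That is not after March 23, 2015, so look at April 2015.
April 2015 starts on a Wednesday; its first Saturday is the 4th, so the 3rd Saturday is the 18th — April 18, 2015.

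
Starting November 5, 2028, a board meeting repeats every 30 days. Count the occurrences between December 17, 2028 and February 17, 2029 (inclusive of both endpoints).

2

Occurrences land 30·i days after November 5, 2028 for i = 0, 1, 2, …
December 17, 2028 is 42 days after the start; 42 ÷ 30 = 1 remainder 12; since the remainder is 12, round up to i = 2. First occurrence in the window: #3 on January 4, 2029 (2×30 = 60 days in).
February 17, 2029 is 104 days after the start; 104 ÷ 30 = 3 remainder 14. Last occurrence in the window: #4 on February 3, 2029.
Occurrences #3 through #4: 2 in total.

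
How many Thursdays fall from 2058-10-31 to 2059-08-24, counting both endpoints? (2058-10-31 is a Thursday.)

2058-10-31 is a Thursday; the first Thursday on or after it is 2058-10-31.
From 2058-10-31 to 2059-08-24: 0 + 30 + 31 + 31 + 28 + 31 + 30 + 31 + 30 + 31 + 24 = 297 days (rest of October, November, December, January, February, March, April, May, June, July, August).
297 ÷ 7 = 42 full weeks with remainder 3, so 42 more Thursdays after the first → 43.

43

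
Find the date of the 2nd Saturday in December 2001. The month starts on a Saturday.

December 2001 begins on a Saturday, so the first Saturday is December 1.
The 2nd Saturday is 1 weeks later: 1 + 7 = 8.

2001-12-08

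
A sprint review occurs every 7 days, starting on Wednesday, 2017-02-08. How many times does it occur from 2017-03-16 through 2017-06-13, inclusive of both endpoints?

Occurrences land 7·i days after 2017-02-08 for i = 0, 1, 2, …
2017-03-16 is 36 days after the start; 36 ÷ 7 = 5 remainder 1; since the remainder is 1, round up to i = 6. First occurrence in the window: #7 on 2017-03-22 (6×7 = 42 days in).
2017-06-13 is 125 days after the start; 125 ÷ 7 = 17 remainder 6. Last occurrence in the window: #18 on 2017-06-07.
Occurrences #7 through #18: 12 in total.

12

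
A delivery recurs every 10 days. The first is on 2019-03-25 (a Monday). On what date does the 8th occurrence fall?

2019-06-03

The 8th occurrence is 7 intervals after the first: 7 × 10 = 70 days after 2019-03-25.
March has 31 days — 6 days to the end of March leaves 64.
April has 30 days (34 left).
May has 31 days (3 left).
3 days into June → 2019-06-03.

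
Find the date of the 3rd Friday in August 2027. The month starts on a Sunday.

August 2027 begins on a Sunday, so the first Friday is August 6 (5 days later).
The 3rd Friday is 2 weeks later: 6 + 14 = 20.

August 20, 2027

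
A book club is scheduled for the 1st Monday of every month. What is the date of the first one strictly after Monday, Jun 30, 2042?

Jul 7, 2042

Jun 2042 starts on a Sunday, so its 1st Monday is Jun 2, 2042 (1 day in).
That is not after Jun 30, 2042, so look at Jul 2042.
Jul 2042 starts on a Tuesday, so its 1st Monday is Jul 7, 2042 (6 days in).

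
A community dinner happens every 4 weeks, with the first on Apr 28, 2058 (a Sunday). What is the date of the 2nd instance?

May 26, 2058

The 2nd occurrence is 1 interval after the first: 1 × 28 = 28 days after Apr 28, 2058.
Apr has 30 days — 2 days to the end of Apr leaves 26.
26 days into May → May 26, 2058.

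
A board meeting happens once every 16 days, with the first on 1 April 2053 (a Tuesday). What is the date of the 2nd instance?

17 April 2053

The 2nd occurrence is 1 interval after the first: 1 × 16 = 16 days after 1 April 2053.
16 days later is 17 April 2053.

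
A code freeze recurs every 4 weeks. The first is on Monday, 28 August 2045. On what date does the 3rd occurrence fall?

The 3rd occurrence is 2 intervals after the first: 2 × 28 = 56 days after 28 August 2045.
August has 31 days — 3 days to the end of August leaves 53.
September has 30 days (23 left).
23 days into October → 23 October 2045.

23 October 2045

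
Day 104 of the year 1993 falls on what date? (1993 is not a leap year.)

January has 31 days (104 − 31 = 73 remain).
February has 28 days (73 − 28 = 45 remain).
March has 31 days (45 − 31 = 14 remain).
14 into April → April 14.

14 April 1993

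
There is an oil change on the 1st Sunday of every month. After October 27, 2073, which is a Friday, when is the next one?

November 5, 2073

October 2073 starts on a Sunday, so its 1st Sunday is October 1, 2073.
That is not after October 27, 2073, so look at November 2073.
November 2073 starts on a Wednesday, so its 1st Sunday is November 5, 2073 (4 days in).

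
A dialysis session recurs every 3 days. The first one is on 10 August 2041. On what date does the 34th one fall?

17 November 2041

The 34th occurrence is 33 intervals after the first: 33 × 3 = 99 days after 10 August 2041.
August has 31 days — 21 days to the end of August leaves 78.
September has 30 days (48 left).
October has 31 days (17 left).
17 days into November → 17 November 2041.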